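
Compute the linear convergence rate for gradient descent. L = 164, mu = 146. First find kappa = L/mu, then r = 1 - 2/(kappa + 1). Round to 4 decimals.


Step 1: Compute the condition number.
kappa = L/mu = 164/146 = 1.1233
Step 2: Compute the convergence rate.
r = 1 - 2/(kappa + 1) = 1 - 2*mu/(L + mu) = (L - mu)/(L + mu) = 18/310 = 0.0581


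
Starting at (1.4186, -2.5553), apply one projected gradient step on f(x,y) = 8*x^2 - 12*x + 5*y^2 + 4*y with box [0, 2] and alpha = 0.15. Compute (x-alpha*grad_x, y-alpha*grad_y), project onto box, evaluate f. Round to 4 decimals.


Step 1: Compute gradient at (1.4186, -2.5553).
grad_x = 2*8*1.4186 - 12 = 10.6976
grad_y = 2*5*-2.5553 + 4 = -21.553
Step 2: Gradient step.
x_raw = 1.4186 - 0.15*10.6976 = -0.186
y_raw = -2.5553 - 0.15*-21.553 = 0.6777
Step 3: Project onto [0, 2].
x_proj = clip(-0.186) = 0.0
y_proj = clip(0.6777) = 0.6777
Step 4: Evaluate f.
f(0.0, 0.6777) = 5.0066


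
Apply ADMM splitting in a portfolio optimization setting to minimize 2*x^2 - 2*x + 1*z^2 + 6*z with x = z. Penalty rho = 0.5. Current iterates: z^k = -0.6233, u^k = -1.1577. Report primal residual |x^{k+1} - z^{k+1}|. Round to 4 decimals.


ADMM iteration with rho = 0.5, z^k = -0.6233, u^k = -1.1577
Step 1: x-update.
Minimize 2*x^2 - 2*x + (0.5/2)*(x + 0.6233 - 1.1577)^2
FOC: (2*2 + 0.5)*x = 2 + 0.5*(-0.6233 + 1.1577)
x^{k+1} = 0.5038
Step 2: z-update.
Minimize 1*z^2 + 6*z + (0.5/2)*(0.5038 - z - 1.1577)^2
FOC: (2*1 + 0.5)*z = -6 + 0.5*(0.5038 - 1.1577)
z^{k+1} = -2.5308
Step 3: u-update.
u^{k+1} = -1.1577 + 0.5038 + 2.5308 = 1.8769
Step 4: Primal residual = |0.5038 + 2.5308| = 3.0346


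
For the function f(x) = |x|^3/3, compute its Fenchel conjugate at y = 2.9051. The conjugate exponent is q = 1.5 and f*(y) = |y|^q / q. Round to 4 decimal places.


The conjugate exponent q satisfies 1/p + 1/q = 1.
p = 3, so q = 3/(3 - 1) = 1.5
|y|^q = 2.9051^1.5 = 4.9516
f*(2.9051) = 4.9516 / 1.5 = 3.301


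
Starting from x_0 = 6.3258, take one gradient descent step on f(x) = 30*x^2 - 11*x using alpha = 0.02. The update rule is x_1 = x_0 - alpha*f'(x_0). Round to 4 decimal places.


We compute the gradient at x_0 and apply the update.
f'(x) = 60*x - 11
f'(6.3258) = 60*6.3258 - 11 = 368.548
x_1 = 6.3258 - 0.02*368.548 = -1.0452


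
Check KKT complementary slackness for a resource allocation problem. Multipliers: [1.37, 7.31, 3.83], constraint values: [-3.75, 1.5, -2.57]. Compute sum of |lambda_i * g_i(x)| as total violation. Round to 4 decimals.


KKT complementary slackness check:
lambda_1 * g_1 = 1.37 * -3.75 = -5.1375
lambda_2 * g_2 = 7.31 * 1.5 = 10.965
lambda_3 * g_3 = 3.83 * -2.57 = -9.8431
Total violation = 5.1375 + 10.965 + 9.8431 = 25.9456


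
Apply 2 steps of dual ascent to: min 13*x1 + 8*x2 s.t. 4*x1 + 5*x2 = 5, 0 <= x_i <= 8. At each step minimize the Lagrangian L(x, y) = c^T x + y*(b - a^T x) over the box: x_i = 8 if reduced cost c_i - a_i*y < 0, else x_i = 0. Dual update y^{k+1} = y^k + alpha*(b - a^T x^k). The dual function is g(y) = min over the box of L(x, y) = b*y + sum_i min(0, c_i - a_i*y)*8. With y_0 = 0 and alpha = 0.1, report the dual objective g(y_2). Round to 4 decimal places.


Dual ascent for LP: min 13*x1 + 8*x2, 4*x1 + 5*x2 = 5, 0 <= x_i <= 8
Step 1: y^k = 0.0, reduced costs: (13.0, 8.0)
  x^k = (0.0, 0.0), subgradient = b - a^T x = 5.0
  y^{k+1} = 0.0 + 0.1*5.0 = 0.5
Step 2: y^k = 0.5, reduced costs: (11.0, 5.5)
  x^k = (0.0, 0.0), subgradient = b - a^T x = 5.0
  y^{k+1} = 0.5 + 0.1*5.0 = 1.0
Dual objective at y_2 = 1.0: reduced costs (9.0, 3.0), box minimizer x = (0.0, 0.0)
g(y_2) = b*y + (c1 - a1*y)*x1 + (c2 - a2*y)*x2 = 5*1.0 + 9.0*0.0 + 3.0*0.0 = 5.0 + 0.0 + 0.0 = 5.0


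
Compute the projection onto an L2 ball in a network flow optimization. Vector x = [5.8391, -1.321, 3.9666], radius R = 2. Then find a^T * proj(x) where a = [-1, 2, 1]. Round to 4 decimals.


Step 1: Compute ||x|| (intermediates to 6 decimals).
||x|| = sqrt(5.8391^2 + (-1.321)^2 + 3.9666^2) = 7.181507
Step 2: Project.
Since ||x|| > R, scale = R/||x|| = 2/7.181507 = 0.278493, proj(x) = scale * x
proj(x) = [1.626148, -0.367889, 1.10467]
Step 3: Dot product.
a^T * proj(x) = -1*1.626148 + 2*(-0.367889) + 1*1.10467 = -1.2573


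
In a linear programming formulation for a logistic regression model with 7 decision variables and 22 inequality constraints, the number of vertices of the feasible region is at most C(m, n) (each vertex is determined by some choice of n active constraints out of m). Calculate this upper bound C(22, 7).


Each vertex corresponds to some choice of n active constraints out of m, so the number of vertices is at most C(m, n) = m! / (n!(m-n)!).
m = 22, n = 7
Numerator: 22 * 21 * 20 * 19 * 18 * 17 * 16
Denominator: 7! = 5040
C(22, 7) = 170544


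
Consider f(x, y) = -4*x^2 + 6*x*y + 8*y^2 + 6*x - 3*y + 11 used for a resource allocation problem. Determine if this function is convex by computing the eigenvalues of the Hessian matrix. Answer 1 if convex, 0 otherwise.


The Hessian of f(x,y) = -4*x^2 + 6*x*y + 8*y^2 + 6*x - 3*y + 11 is:
H = [[-8, 6], [6, 16]]
Trace = -8 + 16 = 8
Determinant = -8*16 - (6)^2 = -164
Discriminant = (8)^2 - 4*-164 = 720.0
Eigenvalues: lambda_1 = -9.4164, lambda_2 = 17.4164
The function is not convex.

0


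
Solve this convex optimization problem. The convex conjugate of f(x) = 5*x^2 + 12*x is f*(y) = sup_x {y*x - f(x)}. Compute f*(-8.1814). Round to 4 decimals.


f*(y) = sup_x {y*x - a*x^2 - b*x} = sup_x {(y-b)*x - a*x^2}
FOC: (y - b) - 2a*x = 0 => x* = (y - b)/(2a)
x* = (-8.1814 - 12)/(2*5) = -2.0181
f*(-8.1814) = (y-b)^2/(4a) = (-8.1814 - 12)^2/(4*5)
= 407.2889/20 = 20.3644


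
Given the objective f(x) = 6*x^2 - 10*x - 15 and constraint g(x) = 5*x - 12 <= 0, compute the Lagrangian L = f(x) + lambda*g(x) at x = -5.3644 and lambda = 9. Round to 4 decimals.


Step 1: Evaluate f(x).
f(-5.3644) = 6*(-5.3644)^2 - 10*(-5.3644) - 15 = 211.3047
Step 2: Evaluate g(x).
g(-5.3644) = 5*-5.3644 - 12 = -38.822
Step 3: Compute Lagrangian.
L = 211.3047 + 9*-38.822 = -138.0933


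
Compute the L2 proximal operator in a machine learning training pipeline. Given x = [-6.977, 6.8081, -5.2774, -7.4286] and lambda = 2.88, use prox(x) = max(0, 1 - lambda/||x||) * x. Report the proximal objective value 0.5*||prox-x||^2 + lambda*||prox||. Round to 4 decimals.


Step 1: Compute ||x||.
||x|| = 13.3441
Step 2: Compute scaling factor.
scale = max(0, 1 - 2.88/13.3441) = 0.7842
Step 3: prox(x) = [-5.4712, 5.3387, -4.1384, -5.8253]
||prox(x)|| = 10.4641
Step 4: Proximal objective.
0.5*||prox-x||^2 = 4.1472
lambda*||prox|| = 30.1366
Total = 34.2837


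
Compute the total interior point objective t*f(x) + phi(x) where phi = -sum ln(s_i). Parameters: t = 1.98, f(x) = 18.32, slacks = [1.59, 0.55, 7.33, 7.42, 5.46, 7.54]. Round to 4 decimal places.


Step 1: Compute log-barrier.
ln values: [0.4637, -0.5978, 1.992, 2.0042, 1.6974, 2.0202]
phi = -(0.4637 - 0.5978 + 1.992 + 2.0042 + 1.6974 + 2.0202) = -7.5797
Step 2: Compute augmented objective.
t*f(x) = 1.98*18.32 = 36.2736
Total = 36.2736 - 7.5797 = 28.6939


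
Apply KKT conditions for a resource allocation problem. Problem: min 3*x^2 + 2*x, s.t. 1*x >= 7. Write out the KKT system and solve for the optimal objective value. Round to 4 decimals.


Step 1: Try lambda = 0 (constraint inactive).
x_unc = -2/(2*3) = -0.3333
Check: 1*-0.3333 = -0.3333 < 7 -- violated!
Step 2: Constraint must be active: 1*x = 7
x* = 7/1 = 7.0
lambda = (2*3*7.0 + 2)/1 = 44.0
Step 3: Compute optimal value.
f(x*) = 3*7.0^2 + 2*7.0 = 161.0


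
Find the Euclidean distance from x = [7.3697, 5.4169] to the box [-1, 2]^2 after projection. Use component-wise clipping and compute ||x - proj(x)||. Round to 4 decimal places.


Project each component onto [-1, 2].
clip(7.3697) = 2.0, clip(5.4169) = 2.0
Projection = [2.0, 2.0]
Squared diffs: [28.8337, 11.6752]
Distance = sqrt(40.5089) = 6.3647


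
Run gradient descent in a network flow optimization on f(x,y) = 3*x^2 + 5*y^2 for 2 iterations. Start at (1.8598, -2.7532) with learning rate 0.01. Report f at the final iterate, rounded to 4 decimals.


Gradient descent on f(x,y) = 3*x^2 + 5*y^2.
Starting point: (1.8598, -2.7532), alpha = 0.01
Step 1: grad_x = 2*3*1.8598 = 11.1588, grad_y = 2*5*-2.7532 = -27.532
  x_1 = 1.8598 - 0.01*11.1588 = 1.7482
  y_1 = -2.7532 - 0.01*-27.532 = -2.4779
Step 2: grad_x = 2*3*1.7482 = 10.4893, grad_y = 2*5*-2.4779 = -24.7788
  x_2 = 1.7482 - 0.01*10.4893 = 1.6433
  y_2 = -2.4779 - 0.01*-24.7788 = -2.2301
f(1.6433, -2.2301) = 3*1.6433^2 + 5*(-2.2301)^2 = 32.968


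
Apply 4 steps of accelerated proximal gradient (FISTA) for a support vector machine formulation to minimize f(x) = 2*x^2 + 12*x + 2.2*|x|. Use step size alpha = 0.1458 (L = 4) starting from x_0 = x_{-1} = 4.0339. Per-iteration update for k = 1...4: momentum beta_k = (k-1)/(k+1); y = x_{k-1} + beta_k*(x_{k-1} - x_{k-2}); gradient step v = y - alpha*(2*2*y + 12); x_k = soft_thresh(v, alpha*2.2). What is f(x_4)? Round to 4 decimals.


FISTA on f(x) = 2*x^2 + 12*x + 2.2*|x|
L = 4, alpha = 0.1458
Iteration 1: beta = 0.0, y = 4.0339 + 0.0*(4.0339 - 4.0339) = 4.0339
  grad(y) = 28.1356, v = y - alpha*grad = -0.0683
  prox(v) = soft_thresh(-0.0683, 0.3208) = 0.0
Iteration 2: beta = 0.3333, y = 0.0 + 0.3333*(0.0 - 4.0339) = -1.3446
  grad(y) = 6.6215, v = y - alpha*grad = -2.31
  prox(v) = soft_thresh(-2.31, 0.3208) = -1.9893
Iteration 3: beta = 0.5, y = -1.9893 + 0.5*(-1.9893 - 0.0) = -2.9839
  grad(y) = 0.0643, v = y - alpha*grad = -2.9933
  prox(v) = soft_thresh(-2.9933, 0.3208) = -2.6725
Iteration 4: beta = 0.6, y = -2.6725 + 0.6*(-2.6725 + 1.9893) = -3.0825
  grad(y) = -0.33, v = y - alpha*grad = -3.0344
  prox(v) = soft_thresh(-3.0344, 0.3208) = -2.7136
f(x_4) = 2*(-2.7136)^2 + 12*(-2.7136) + 2.2*|-2.7136| = -11.866


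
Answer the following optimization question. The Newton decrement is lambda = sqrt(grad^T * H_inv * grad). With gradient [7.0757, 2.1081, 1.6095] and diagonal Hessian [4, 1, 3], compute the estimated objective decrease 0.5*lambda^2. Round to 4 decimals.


Step 1: H is diagonal, so H^(-1) * g = [1.7689, 2.1081, 0.5365].
Step 2: g^T H^(-1) g = sum_i g_i^2 / H_ii
  = (7.0757)^2/4 + (2.1081)^2/1 + (1.6095)^2/3
  = 12.5164 + 4.4441 + 0.8635 = 17.824
Step 3: Objective decrease = 0.5 * g^T H^(-1) g = 8.912


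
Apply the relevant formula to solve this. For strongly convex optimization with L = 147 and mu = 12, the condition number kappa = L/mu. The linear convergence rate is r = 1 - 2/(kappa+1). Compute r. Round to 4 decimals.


Step 1: Compute the condition number.
kappa = L/mu = 147/12 = 12.25
Step 2: Compute the convergence rate.
r = 1 - 2/(kappa + 1) = 1 - 2*mu/(L + mu) = (L - mu)/(L + mu) = 135/159 = 0.8491


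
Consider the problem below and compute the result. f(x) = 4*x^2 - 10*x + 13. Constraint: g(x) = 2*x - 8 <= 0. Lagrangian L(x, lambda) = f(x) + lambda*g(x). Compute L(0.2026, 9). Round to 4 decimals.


Step 1: Evaluate f(x).
f(0.2026) = 4*0.2026^2 - 10*0.2026 + 13 = 11.1382
Step 2: Evaluate g(x).
g(0.2026) = 2*0.2026 - 8 = -7.5948
Step 3: Compute Lagrangian.
L = 11.1382 + 9*-7.5948 = -57.215


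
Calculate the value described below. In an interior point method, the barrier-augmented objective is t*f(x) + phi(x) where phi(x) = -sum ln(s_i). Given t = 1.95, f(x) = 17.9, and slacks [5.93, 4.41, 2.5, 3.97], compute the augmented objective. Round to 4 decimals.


Step 1: Compute log-barrier.
ln values: [1.78, 1.4839, 0.9163, 1.3788]
phi = -(1.78 + 1.4839 + 0.9163 + 1.3788) = -5.559
Step 2: Compute augmented objective.
t*f(x) = 1.95*17.9 = 34.905
Total = 34.905 - 5.559 = 29.346


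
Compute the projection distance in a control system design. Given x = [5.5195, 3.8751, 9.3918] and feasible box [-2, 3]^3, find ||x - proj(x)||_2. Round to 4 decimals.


Project each component onto [-2, 3].
clip(5.5195) = 3.0, clip(3.8751) = 3.0, clip(9.3918) = 3.0
Projection = [3.0, 3.0, 3.0]
Squared diffs: [6.3479, 0.7658, 40.8551]
Distance = sqrt(47.9688) = 6.926


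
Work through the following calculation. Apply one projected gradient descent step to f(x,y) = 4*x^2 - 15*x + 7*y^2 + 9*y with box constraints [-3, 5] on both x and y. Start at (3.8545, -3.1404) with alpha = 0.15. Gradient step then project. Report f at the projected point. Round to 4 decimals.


Step 1: Compute gradient at (3.8545, -3.1404).
grad_x = 2*4*3.8545 - 15 = 15.836
grad_y = 2*7*-3.1404 + 9 = -34.9656
Step 2: Gradient step.
x_raw = 3.8545 - 0.15*15.836 = 1.4791
y_raw = -3.1404 - 0.15*-34.9656 = 2.1044
Step 3: Project onto [-3, 5].
x_proj = clip(1.4791) = 1.4791
y_proj = clip(2.1044) = 2.1044
Step 4: Evaluate f.
f(1.4791, 2.1044) = 36.5051


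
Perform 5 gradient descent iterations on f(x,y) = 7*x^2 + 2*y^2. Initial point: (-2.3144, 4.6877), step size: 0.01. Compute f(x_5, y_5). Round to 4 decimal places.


Gradient descent on f(x,y) = 7*x^2 + 2*y^2.
Starting point: (-2.3144, 4.6877), alpha = 0.01
Step 1: grad_x = 2*7*-2.3144 = -32.4016, grad_y = 2*2*4.6877 = 18.7508
  x_1 = -2.3144 - 0.01*-32.4016 = -1.9904
  y_1 = 4.6877 - 0.01*18.7508 = 4.5002
Step 2: grad_x = 2*7*-1.9904 = -27.8654, grad_y = 2*2*4.5002 = 18.0008
  x_2 = -1.9904 - 0.01*-27.8654 = -1.7117
  y_2 = 4.5002 - 0.01*18.0008 = 4.3202
Step 3: grad_x = 2*7*-1.7117 = -23.9642, grad_y = 2*2*4.3202 = 17.2807
  x_3 = -1.7117 - 0.01*-23.9642 = -1.4721
  y_3 = 4.3202 - 0.01*17.2807 = 4.1474
Step 4: grad_x = 2*7*-1.4721 = -20.6092, grad_y = 2*2*4.1474 = 16.5895
  x_4 = -1.4721 - 0.01*-20.6092 = -1.266
  y_4 = 4.1474 - 0.01*16.5895 = 3.9815
Step 5: grad_x = 2*7*-1.266 = -17.7239, grad_y = 2*2*3.9815 = 15.9259
  x_5 = -1.266 - 0.01*-17.7239 = -1.0888
  y_5 = 3.9815 - 0.01*15.9259 = 3.8222
f(-1.0888, 3.8222) = 7*(-1.0888)^2 + 2*3.8222^2 = 37.5165


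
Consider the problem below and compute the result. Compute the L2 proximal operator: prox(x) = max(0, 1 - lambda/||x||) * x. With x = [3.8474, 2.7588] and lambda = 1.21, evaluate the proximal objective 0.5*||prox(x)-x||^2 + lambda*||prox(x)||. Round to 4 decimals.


Step 1: Compute ||x||.
||x|| = 4.7343
Step 2: Compute scaling factor.
scale = max(0, 1 - 1.21/4.7343) = 0.7444
Step 3: prox(x) = [2.8641, 2.0537]
||prox(x)|| = 3.5243
Step 4: Proximal objective.
0.5*||prox-x||^2 = 0.7321
lambda*||prox|| = 4.2644
Total = 4.9964


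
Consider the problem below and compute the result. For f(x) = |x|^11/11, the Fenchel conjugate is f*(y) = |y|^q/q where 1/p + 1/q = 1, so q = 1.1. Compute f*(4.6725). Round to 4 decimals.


The conjugate exponent q satisfies 1/p + 1/q = 1.
p = 11, so q = 11/(11 - 1) = 1.1
|y|^q = 4.6725^1.1 = 5.4514
f*(4.6725) = 5.4514 / 1.1 = 4.9558


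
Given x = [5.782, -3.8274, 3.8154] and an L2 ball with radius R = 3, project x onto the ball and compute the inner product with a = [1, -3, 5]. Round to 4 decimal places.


Step 1: Compute ||x|| (intermediates to 6 decimals).
||x|| = sqrt(5.782^2 + (-3.8274)^2 + 3.8154^2) = 7.914404
Step 2: Project.
Since ||x|| > R, scale = R/||x|| = 3/7.914404 = 0.379056, proj(x) = scale * x
proj(x) = [2.191702, -1.450799, 1.44625]
Step 3: Dot product.
a^T * proj(x) = 1*2.191702 - 3*(-1.450799) + 5*1.44625 = 13.7753


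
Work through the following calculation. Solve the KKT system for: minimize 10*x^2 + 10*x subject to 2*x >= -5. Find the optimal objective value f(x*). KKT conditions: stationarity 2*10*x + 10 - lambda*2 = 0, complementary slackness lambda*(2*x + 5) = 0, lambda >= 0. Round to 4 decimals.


Step 1: Try lambda = 0 (constraint inactive).
Stationarity: 2*10*x + 10 = 0
x* = -10/(2*10) = -0.5
Check constraint: 2*-0.5 = -1.0 >= -5 -- satisfied.
Step 2: Compute optimal value.
f(x*) = 10*(-0.5)^2 + 10*(-0.5) = -2.5


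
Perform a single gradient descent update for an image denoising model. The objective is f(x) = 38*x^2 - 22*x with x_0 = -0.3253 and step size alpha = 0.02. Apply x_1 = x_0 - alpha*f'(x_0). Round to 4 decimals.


We compute the gradient at x_0 and apply the update.
f'(x) = 76*x - 22
f'(-0.3253) = 76*-0.3253 - 22 = -46.7228
x_1 = -0.3253 - 0.02*-46.7228 = 0.6092


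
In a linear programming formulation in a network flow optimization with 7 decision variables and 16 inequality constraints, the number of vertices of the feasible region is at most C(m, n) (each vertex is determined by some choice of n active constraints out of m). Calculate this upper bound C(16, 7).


Each vertex corresponds to some choice of n active constraints out of m, so the number of vertices is at most C(m, n) = m! / (n!(m-n)!).
m = 16, n = 7
Numerator: 16 * 15 * 14 * 13 * 12 * 11 * 10
Denominator: 7! = 5040
C(16, 7) = 11440


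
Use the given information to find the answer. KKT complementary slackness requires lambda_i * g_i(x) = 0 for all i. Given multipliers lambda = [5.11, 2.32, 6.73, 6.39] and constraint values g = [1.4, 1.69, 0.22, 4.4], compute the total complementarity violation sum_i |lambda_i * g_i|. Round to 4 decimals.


KKT complementary slackness check:
lambda_1 * g_1 = 5.11 * 1.4 = 7.154
lambda_2 * g_2 = 2.32 * 1.69 = 3.9208
lambda_3 * g_3 = 6.73 * 0.22 = 1.4806
lambda_4 * g_4 = 6.39 * 4.4 = 28.116
Total violation = 7.154 + 3.9208 + 1.4806 + 28.116 = 40.6714


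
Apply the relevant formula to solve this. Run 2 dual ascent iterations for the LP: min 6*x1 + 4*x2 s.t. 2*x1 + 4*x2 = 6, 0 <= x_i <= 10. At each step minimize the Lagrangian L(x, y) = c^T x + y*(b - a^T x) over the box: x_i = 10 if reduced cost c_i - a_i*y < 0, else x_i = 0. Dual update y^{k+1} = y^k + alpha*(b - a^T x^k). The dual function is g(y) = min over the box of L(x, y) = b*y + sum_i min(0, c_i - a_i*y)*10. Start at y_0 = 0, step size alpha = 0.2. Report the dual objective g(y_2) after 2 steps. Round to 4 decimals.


Dual ascent for LP: min 6*x1 + 4*x2, 2*x1 + 4*x2 = 6, 0 <= x_i <= 10
Step 1: y^k = 0.0, reduced costs: (6.0, 4.0)
  x^k = (0.0, 0.0), subgradient = b - a^T x = 6.0
  y^{k+1} = 0.0 + 0.2*6.0 = 1.2
Step 2: y^k = 1.2, reduced costs: (3.6, -0.8)
  x^k = (0.0, 10.0), subgradient = b - a^T x = -34.0
  y^{k+1} = 1.2 + 0.2*-34.0 = -5.6
Dual objective at y_2 = -5.6: reduced costs (17.2, 26.4), box minimizer x = (0.0, 0.0)
g(y_2) = b*y + (c1 - a1*y)*x1 + (c2 - a2*y)*x2 = 6*(-5.6) + 17.2*0.0 + 26.4*0.0 = -33.6 + 0.0 + 0.0 = -33.6


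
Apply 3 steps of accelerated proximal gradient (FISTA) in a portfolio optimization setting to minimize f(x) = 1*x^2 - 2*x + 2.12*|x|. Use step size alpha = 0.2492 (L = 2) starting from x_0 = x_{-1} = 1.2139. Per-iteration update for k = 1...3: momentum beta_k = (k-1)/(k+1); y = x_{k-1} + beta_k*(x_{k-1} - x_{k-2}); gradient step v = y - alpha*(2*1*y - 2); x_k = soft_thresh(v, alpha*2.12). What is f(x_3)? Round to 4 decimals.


FISTA on f(x) = 1*x^2 - 2*x + 2.12*|x|
L = 2, alpha = 0.2492
Iteration 1: beta = 0.0, y = 1.2139 + 0.0*(1.2139 - 1.2139) = 1.2139
  grad(y) = 0.4278, v = y - alpha*grad = 1.1073
  prox(v) = soft_thresh(1.1073, 0.5283) = 0.579
Iteration 2: beta = 0.3333, y = 0.579 + 0.3333*(0.579 - 1.2139) = 0.3674
  grad(y) = -1.2653, v = y - alpha*grad = 0.6827
  prox(v) = soft_thresh(0.6827, 0.5283) = 0.1544
Iteration 3: beta = 0.5, y = 0.1544 + 0.5*(0.1544 - 0.579) = -0.058
  grad(y) = -2.1159, v = y - alpha*grad = 0.4693
  prox(v) = soft_thresh(0.4693, 0.5283) = 0.0
f(x_3) = 1*0.0^2 - 2*0.0 + 2.12*|0.0| = 0.0


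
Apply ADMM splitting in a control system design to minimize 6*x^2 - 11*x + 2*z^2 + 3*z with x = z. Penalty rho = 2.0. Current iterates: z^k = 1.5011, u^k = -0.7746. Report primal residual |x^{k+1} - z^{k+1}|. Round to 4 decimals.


ADMM iteration with rho = 2.0, z^k = 1.5011, u^k = -0.7746
Step 1: x-update.
Minimize 6*x^2 - 11*x + (2.0/2)*(x - 1.5011 - 0.7746)^2
FOC: (2*6 + 2.0)*x = 11 + 2.0*(1.5011 + 0.7746)
x^{k+1} = 1.1108
Step 2: z-update.
Minimize 2*z^2 + 3*z + (2.0/2)*(1.1108 - z - 0.7746)^2
FOC: (2*2 + 2.0)*z = -3 + 2.0*(1.1108 - 0.7746)
z^{k+1} = -0.3879
Step 3: u-update.
u^{k+1} = -0.7746 + 1.1108 + 0.3879 = 0.7241
Step 4: Primal residual = |1.1108 + 0.3879| = 1.4987


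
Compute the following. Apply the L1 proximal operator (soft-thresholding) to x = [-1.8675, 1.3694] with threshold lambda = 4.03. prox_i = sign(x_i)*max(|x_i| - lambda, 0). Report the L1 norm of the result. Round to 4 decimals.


Soft-thresholding with lambda = 4.03:
prox(-1.8675) = sign(-1.8675)*max(|-1.8675| - 4.03, 0) = 0.0
prox(1.3694) = sign(1.3694)*max(|1.3694| - 4.03, 0) = 0.0
prox(x) = [0.0, 0.0]
||prox(x)||_1 = 0.0 + 0.0 = 0.0


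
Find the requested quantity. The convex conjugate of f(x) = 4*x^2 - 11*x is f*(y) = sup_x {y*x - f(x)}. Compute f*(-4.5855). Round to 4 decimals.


f*(y) = sup_x {y*x - a*x^2 - b*x} = sup_x {(y-b)*x - a*x^2}
FOC: (y - b) - 2a*x = 0 => x* = (y - b)/(2a)
x* = (-4.5855 + 11)/(2*4) = 0.8018
f*(-4.5855) = (y-b)^2/(4a) = (-4.5855 + 11)^2/(4*4)
= 41.1458/16 = 2.5716


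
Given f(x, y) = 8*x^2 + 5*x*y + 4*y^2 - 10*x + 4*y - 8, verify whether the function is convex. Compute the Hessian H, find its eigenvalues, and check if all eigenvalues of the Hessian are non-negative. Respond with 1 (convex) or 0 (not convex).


The Hessian of f(x,y) = 8*x^2 + 5*x*y + 4*y^2 - 10*x + 4*y - 8 is:
H = [[16, 5], [5, 8]]
Trace = 16 + 8 = 24
Determinant = 16*8 - (5)^2 = 103
Discriminant = (24)^2 - 4*103 = 164.0
Eigenvalues: lambda_1 = 5.5969, lambda_2 = 18.4031
The function is convex.

1


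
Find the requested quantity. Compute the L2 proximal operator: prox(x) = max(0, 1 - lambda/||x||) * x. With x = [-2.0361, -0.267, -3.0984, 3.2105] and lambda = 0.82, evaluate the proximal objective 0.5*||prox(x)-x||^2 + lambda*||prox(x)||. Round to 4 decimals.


Step 1: Compute ||x||.
||x|| = 4.9117
Step 2: Compute scaling factor.
scale = max(0, 1 - 0.82/4.9117) = 0.8331
Step 3: prox(x) = [-1.6962, -0.2224, -2.5811, 2.6745]
||prox(x)|| = 4.0917
Step 4: Proximal objective.
0.5*||prox-x||^2 = 0.3362
lambda*||prox|| = 3.3552
Total = 3.6914


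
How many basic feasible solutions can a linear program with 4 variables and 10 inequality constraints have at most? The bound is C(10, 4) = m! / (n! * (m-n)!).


Each vertex corresponds to some choice of n active constraints out of m, so the number of vertices is at most C(m, n) = m! / (n!(m-n)!).
m = 10, n = 4
Numerator: 10 * 9 * 8 * 7
Denominator: 4! = 24
C(10, 4) = 210


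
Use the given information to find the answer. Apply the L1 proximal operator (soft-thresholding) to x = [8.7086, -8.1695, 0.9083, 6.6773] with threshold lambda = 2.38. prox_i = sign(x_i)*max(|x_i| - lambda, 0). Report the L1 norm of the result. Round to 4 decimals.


Soft-thresholding with lambda = 2.38:
prox(8.7086) = sign(8.7086)*max(|8.7086| - 2.38, 0) = 6.3286
prox(-8.1695) = sign(-8.1695)*max(|-8.1695| - 2.38, 0) = -5.7895
prox(0.9083) = sign(0.9083)*max(|0.9083| - 2.38, 0) = 0.0
prox(6.6773) = sign(6.6773)*max(|6.6773| - 2.38, 0) = 4.2973
prox(x) = [6.3286, -5.7895, 0.0, 4.2973]
||prox(x)||_1 = 6.3286 + 5.7895 + 0.0 + 4.2973 = 16.4154


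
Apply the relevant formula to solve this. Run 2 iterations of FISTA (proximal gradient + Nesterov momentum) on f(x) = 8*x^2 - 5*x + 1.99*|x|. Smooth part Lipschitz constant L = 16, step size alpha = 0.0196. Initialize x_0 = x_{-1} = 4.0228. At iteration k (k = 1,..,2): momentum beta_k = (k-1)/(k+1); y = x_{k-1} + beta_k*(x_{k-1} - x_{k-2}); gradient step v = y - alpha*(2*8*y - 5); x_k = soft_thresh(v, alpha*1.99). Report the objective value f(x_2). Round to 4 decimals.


FISTA on f(x) = 8*x^2 - 5*x + 1.99*|x|
L = 16, alpha = 0.0196
Iteration 1: beta = 0.0, y = 4.0228 + 0.0*(4.0228 - 4.0228) = 4.0228
  grad(y) = 59.3648, v = y - alpha*grad = 2.8592
  prox(v) = soft_thresh(2.8592, 0.039) = 2.8202
Iteration 2: beta = 0.3333, y = 2.8202 + 0.3333*(2.8202 - 4.0228) = 2.4194
  grad(y) = 33.7103, v = y - alpha*grad = 1.7587
  prox(v) = soft_thresh(1.7587, 0.039) = 1.7197
f(x_2) = 8*1.7197^2 - 5*1.7197 + 1.99*|1.7197| = 18.4819


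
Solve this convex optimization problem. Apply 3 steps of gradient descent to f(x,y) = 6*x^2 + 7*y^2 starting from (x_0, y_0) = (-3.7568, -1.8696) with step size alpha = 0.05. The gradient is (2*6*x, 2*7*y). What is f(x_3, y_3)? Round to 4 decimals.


Gradient descent on f(x,y) = 6*x^2 + 7*y^2.
Starting point: (-3.7568, -1.8696), alpha = 0.05
Step 1: grad_x = 2*6*-3.7568 = -45.0816, grad_y = 2*7*-1.8696 = -26.1744
  x_1 = -3.7568 - 0.05*-45.0816 = -1.5027
  y_1 = -1.8696 - 0.05*-26.1744 = -0.5609
Step 2: grad_x = 2*6*-1.5027 = -18.0326, grad_y = 2*7*-0.5609 = -7.8523
  x_2 = -1.5027 - 0.05*-18.0326 = -0.6011
  y_2 = -0.5609 - 0.05*-7.8523 = -0.1683
Step 3: grad_x = 2*6*-0.6011 = -7.2131, grad_y = 2*7*-0.1683 = -2.3557
  x_3 = -0.6011 - 0.05*-7.2131 = -0.2404
  y_3 = -0.1683 - 0.05*-2.3557 = -0.0505
f(-0.2404, -0.0505) = 6*(-0.2404)^2 + 7*(-0.0505)^2 = 0.3647


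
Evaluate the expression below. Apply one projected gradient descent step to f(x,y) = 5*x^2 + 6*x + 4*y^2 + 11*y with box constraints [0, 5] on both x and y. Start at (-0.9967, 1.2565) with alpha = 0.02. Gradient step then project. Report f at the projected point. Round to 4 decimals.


Step 1: Compute gradient at (-0.9967, 1.2565).
grad_x = 2*5*-0.9967 + 6 = -3.967
grad_y = 2*4*1.2565 + 11 = 21.052
Step 2: Gradient step.
x_raw = -0.9967 - 0.02*-3.967 = -0.9174
y_raw = 1.2565 - 0.02*21.052 = 0.8355
Step 3: Project onto [0, 5].
x_proj = clip(-0.9174) = 0.0
y_proj = clip(0.8355) = 0.8355
Step 4: Evaluate f.
f(0.0, 0.8355) = 11.982


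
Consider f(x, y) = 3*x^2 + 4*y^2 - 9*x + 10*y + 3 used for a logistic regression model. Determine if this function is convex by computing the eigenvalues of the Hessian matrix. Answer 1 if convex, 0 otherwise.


The Hessian of f(x,y) = 3*x^2 + 4*y^2 - 9*x + 10*y + 3 is:
H = [[6, 0], [0, 8]]
Trace = 6 + 8 = 14
Determinant = 6*8 - (0)^2 = 48
Discriminant = (14)^2 - 4*48 = 4.0
Eigenvalues: lambda_1 = 6.0, lambda_2 = 8.0
The function is convex.

1


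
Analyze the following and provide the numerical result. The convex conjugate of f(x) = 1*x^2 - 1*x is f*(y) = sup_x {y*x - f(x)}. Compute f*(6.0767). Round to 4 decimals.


f*(y) = sup_x {y*x - a*x^2 - b*x} = sup_x {(y-b)*x - a*x^2}
FOC: (y - b) - 2a*x = 0 => x* = (y - b)/(2a)
x* = (6.0767 + 1)/(2*1) = 3.5384
f*(6.0767) = (y-b)^2/(4a) = (6.0767 + 1)^2/(4*1)
= 50.0797/4 = 12.5199


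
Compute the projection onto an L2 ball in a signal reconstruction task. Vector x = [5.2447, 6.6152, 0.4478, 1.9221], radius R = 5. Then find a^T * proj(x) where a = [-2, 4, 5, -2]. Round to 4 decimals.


Step 1: Compute ||x|| (intermediates to 6 decimals).
||x|| = sqrt(5.2447^2 + 6.6152^2 + 0.4478^2 + 1.9221^2) = 8.669645
Step 2: Project.
Since ||x|| > R, scale = R/||x|| = 5/8.669645 = 0.576725, proj(x) = scale * x
proj(x) = [3.02475, 3.815151, 0.258257, 1.108523]
Step 3: Dot product.
a^T * proj(x) = -2*3.02475 + 4*3.815151 + 5*0.258257 - 2*1.108523 = 8.2853


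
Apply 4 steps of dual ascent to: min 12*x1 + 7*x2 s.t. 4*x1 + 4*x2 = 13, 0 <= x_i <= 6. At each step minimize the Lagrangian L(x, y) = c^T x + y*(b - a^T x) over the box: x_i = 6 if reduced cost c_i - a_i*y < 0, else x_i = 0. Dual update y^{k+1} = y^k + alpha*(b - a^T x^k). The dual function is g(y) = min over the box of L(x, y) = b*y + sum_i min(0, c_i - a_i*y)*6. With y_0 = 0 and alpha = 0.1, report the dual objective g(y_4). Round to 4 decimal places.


Dual ascent for LP: min 12*x1 + 7*x2, 4*x1 + 4*x2 = 13, 0 <= x_i <= 6
Step 1: y^k = 0.0, reduced costs: (12.0, 7.0)
  x^k = (0.0, 0.0), subgradient = b - a^T x = 13.0
  y^{k+1} = 0.0 + 0.1*13.0 = 1.3
Step 2: y^k = 1.3, reduced costs: (6.8, 1.8)
  x^k = (0.0, 0.0), subgradient = b - a^T x = 13.0
  y^{k+1} = 1.3 + 0.1*13.0 = 2.6
Step 3: y^k = 2.6, reduced costs: (1.6, -3.4)
  x^k = (0.0, 6.0), subgradient = b - a^T x = -11.0
  y^{k+1} = 2.6 + 0.1*-11.0 = 1.5
Step 4: y^k = 1.5, reduced costs: (6.0, 1.0)
  x^k = (0.0, 0.0), subgradient = b - a^T x = 13.0
  y^{k+1} = 1.5 + 0.1*13.0 = 2.8
Dual objective at y_4 = 2.8: reduced costs (0.8, -4.2), box minimizer x = (0.0, 6.0)
g(y_4) = b*y + (c1 - a1*y)*x1 + (c2 - a2*y)*x2 = 13*2.8 + 0.8*0.0 + (-4.2)*6.0 = 36.4 + 0.0 - 25.2 = 11.2


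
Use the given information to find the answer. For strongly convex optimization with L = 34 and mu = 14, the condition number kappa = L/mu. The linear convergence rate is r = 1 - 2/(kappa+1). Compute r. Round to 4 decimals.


Step 1: Compute the condition number.
kappa = L/mu = 34/14 = 2.4286
Step 2: Compute the convergence rate.
r = 1 - 2/(kappa + 1) = 1 - 2*mu/(L + mu) = (L - mu)/(L + mu) = 20/48 = 0.4167


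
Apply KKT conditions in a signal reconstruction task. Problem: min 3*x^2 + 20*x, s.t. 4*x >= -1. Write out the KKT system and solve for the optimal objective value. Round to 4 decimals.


Step 1: Try lambda = 0 (constraint inactive).
x_unc = -20/(2*3) = -3.3333
Check: 4*-3.3333 = -13.3332 < -1 -- violated!
Step 2: Constraint must be active: 4*x = -1
x* = -1/4 = -0.25
lambda = (2*3*(-0.25) + 20)/4 = 4.625
Step 3: Compute optimal value.
f(x*) = 3*(-0.25)^2 + 20*(-0.25) = -4.8125


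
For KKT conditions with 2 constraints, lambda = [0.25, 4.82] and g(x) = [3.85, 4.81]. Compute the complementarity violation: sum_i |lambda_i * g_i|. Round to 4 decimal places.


KKT complementary slackness check:
lambda_1 * g_1 = 0.25 * 3.85 = 0.9625
lambda_2 * g_2 = 4.82 * 4.81 = 23.1842
Total violation = 0.9625 + 23.1842 = 24.1467


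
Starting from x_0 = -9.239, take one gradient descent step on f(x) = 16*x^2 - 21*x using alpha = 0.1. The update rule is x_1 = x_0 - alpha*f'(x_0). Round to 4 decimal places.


We compute the gradient at x_0 and apply the update.
f'(x) = 32*x - 21
f'(-9.239) = 32*-9.239 - 21 = -316.648
x_1 = -9.239 - 0.1*-316.648 = 22.4258


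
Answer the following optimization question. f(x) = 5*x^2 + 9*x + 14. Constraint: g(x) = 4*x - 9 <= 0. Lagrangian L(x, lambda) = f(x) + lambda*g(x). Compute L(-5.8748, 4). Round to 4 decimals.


Step 1: Evaluate f(x).
f(-5.8748) = 5*(-5.8748)^2 + 9*(-5.8748) + 14 = 133.6932
Step 2: Evaluate g(x).
g(-5.8748) = 4*-5.8748 - 9 = -32.4992
Step 3: Compute Lagrangian.
L = 133.6932 + 4*-32.4992 = 3.6964


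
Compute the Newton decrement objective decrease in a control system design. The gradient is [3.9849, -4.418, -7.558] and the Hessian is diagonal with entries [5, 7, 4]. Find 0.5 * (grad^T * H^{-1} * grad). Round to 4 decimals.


Step 1: H is diagonal, so H^(-1) * g = [0.797, -0.6311, -1.8895].
Step 2: g^T H^(-1) g = sum_i g_i^2 / H_ii
  = (3.9849)^2/5 + (-4.418)^2/7 + (-7.558)^2/4
  = 3.1759 + 2.7884 + 14.2808 = 20.2451
Step 3: Objective decrease = 0.5 * g^T H^(-1) g = 10.1226


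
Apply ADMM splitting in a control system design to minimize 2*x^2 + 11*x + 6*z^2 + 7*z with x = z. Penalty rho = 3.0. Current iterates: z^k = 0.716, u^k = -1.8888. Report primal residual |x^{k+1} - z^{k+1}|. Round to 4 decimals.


ADMM iteration with rho = 3.0, z^k = 0.716, u^k = -1.8888
Step 1: x-update.
Minimize 2*x^2 + 11*x + (3.0/2)*(x - 0.716 - 1.8888)^2
FOC: (2*2 + 3.0)*x = -11 + 3.0*(0.716 + 1.8888)
x^{k+1} = -0.4551
Step 2: z-update.
Minimize 6*z^2 + 7*z + (3.0/2)*(-0.4551 - z - 1.8888)^2
FOC: (2*6 + 3.0)*z = -7 + 3.0*(-0.4551 - 1.8888)
z^{k+1} = -0.9354
Step 3: u-update.
u^{k+1} = -1.8888 - 0.4551 + 0.9354 = -1.4084
Step 4: Primal residual = |-0.4551 + 0.9354| = 0.4804


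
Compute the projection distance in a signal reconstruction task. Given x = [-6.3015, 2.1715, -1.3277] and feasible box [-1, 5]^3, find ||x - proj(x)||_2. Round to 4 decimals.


Project each component onto [-1, 5].
clip(-6.3015) = -1.0, clip(2.1715) = 2.1715, clip(-1.3277) = -1.0
Projection = [-1.0, 2.1715, -1.0]
Squared diffs: [28.1059, 0.0, 0.1074]
Distance = sqrt(28.2133) = 5.3116


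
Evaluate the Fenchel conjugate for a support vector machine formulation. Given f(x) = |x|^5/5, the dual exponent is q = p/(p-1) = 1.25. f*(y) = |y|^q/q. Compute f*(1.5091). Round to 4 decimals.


The conjugate exponent q satisfies 1/p + 1/q = 1.
p = 5, so q = 5/(5 - 1) = 1.25
|y|^q = 1.5091^1.25 = 1.6726
f*(1.5091) = 1.6726 / 1.25 = 1.3381


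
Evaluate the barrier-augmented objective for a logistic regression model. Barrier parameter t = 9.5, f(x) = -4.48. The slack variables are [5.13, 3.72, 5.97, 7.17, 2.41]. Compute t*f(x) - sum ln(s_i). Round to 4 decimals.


Step 1: Compute log-barrier.
ln values: [1.6351, 1.3137, 1.7867, 1.9699, 0.8796]
phi = -(1.6351 + 1.3137 + 1.7867 + 1.9699 + 0.8796) = -7.5851
Step 2: Compute augmented objective.
t*f(x) = 9.5*-4.48 = -42.56
Total = -42.56 - 7.5851 = -50.1451


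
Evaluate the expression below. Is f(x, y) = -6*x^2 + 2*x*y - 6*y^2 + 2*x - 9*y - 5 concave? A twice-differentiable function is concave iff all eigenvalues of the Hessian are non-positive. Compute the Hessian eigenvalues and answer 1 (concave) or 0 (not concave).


The Hessian of f(x,y) = -6*x^2 + 2*x*y - 6*y^2 + 2*x - 9*y - 5 is:
H = [[-12, 2], [2, -12]]
Trace = -12 - 12 = -24
Determinant = -12*-12 - (2)^2 = 140
Discriminant = (-24)^2 - 4*140 = 16.0
Eigenvalues: lambda_1 = -14.0, lambda_2 = -10.0
The function is concave.

1


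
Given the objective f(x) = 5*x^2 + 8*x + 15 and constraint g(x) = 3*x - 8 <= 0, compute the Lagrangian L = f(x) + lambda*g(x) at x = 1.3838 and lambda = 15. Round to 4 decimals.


Step 1: Evaluate f(x).
f(1.3838) = 5*1.3838^2 + 8*1.3838 + 15 = 35.6449
Step 2: Evaluate g(x).
g(1.3838) = 3*1.3838 - 8 = -3.8486
Step 3: Compute Lagrangian.
L = 35.6449 + 15*-3.8486 = -22.0841


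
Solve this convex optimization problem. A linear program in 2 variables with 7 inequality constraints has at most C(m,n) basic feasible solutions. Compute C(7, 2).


Each vertex corresponds to some choice of n active constraints out of m, so the number of vertices is at most C(m, n) = m! / (n!(m-n)!).
m = 7, n = 2
Numerator: 7 * 6
Denominator: 2! = 2
C(7, 2) = 21


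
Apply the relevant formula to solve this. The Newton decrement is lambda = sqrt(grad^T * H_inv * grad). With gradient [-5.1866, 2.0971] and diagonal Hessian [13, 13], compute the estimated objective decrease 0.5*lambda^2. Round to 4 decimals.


Step 1: H is diagonal, so H^(-1) * g = [-0.399, 0.1613].
Step 2: g^T H^(-1) g = sum_i g_i^2 / H_ii
  = (-5.1866)^2/13 + (2.0971)^2/13
  = 2.0693 + 0.3383 = 2.4076
Step 3: Objective decrease = 0.5 * g^T H^(-1) g = 1.2038


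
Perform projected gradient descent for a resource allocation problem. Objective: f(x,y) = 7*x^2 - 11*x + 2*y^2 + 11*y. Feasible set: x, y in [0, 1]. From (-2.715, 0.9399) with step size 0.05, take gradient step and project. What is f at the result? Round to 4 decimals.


Step 1: Compute gradient at (-2.715, 0.9399).
grad_x = 2*7*-2.715 - 11 = -49.01
grad_y = 2*2*0.9399 + 11 = 14.7596
Step 2: Gradient step.
x_raw = -2.715 - 0.05*-49.01 = -0.2645
y_raw = 0.9399 - 0.05*14.7596 = 0.2019
Step 3: Project onto [0, 1].
x_proj = clip(-0.2645) = 0.0
y_proj = clip(0.2019) = 0.2019
Step 4: Evaluate f.
f(0.0, 0.2019) = 2.3027


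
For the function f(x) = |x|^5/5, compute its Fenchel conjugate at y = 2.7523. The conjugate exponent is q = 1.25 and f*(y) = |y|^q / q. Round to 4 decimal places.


The conjugate exponent q satisfies 1/p + 1/q = 1.
p = 5, so q = 5/(5 - 1) = 1.25
|y|^q = 2.7523^1.25 = 3.545
f*(2.7523) = 3.545 / 1.25 = 2.836


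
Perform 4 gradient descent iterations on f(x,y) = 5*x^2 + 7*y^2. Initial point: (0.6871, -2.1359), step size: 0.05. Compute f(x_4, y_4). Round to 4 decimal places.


Gradient descent on f(x,y) = 5*x^2 + 7*y^2.
Starting point: (0.6871, -2.1359), alpha = 0.05
Step 1: grad_x = 2*5*0.6871 = 6.871, grad_y = 2*7*-2.1359 = -29.9026
  x_1 = 0.6871 - 0.05*6.871 = 0.3436
  y_1 = -2.1359 - 0.05*-29.9026 = -0.6408
Step 2: grad_x = 2*5*0.3436 = 3.4355, grad_y = 2*7*-0.6408 = -8.9708
  x_2 = 0.3436 - 0.05*3.4355 = 0.1718
  y_2 = -0.6408 - 0.05*-8.9708 = -0.1922
Step 3: grad_x = 2*5*0.1718 = 1.7178, grad_y = 2*7*-0.1922 = -2.6912
  x_3 = 0.1718 - 0.05*1.7178 = 0.0859
  y_3 = -0.1922 - 0.05*-2.6912 = -0.0577
Step 4: grad_x = 2*5*0.0859 = 0.8589, grad_y = 2*7*-0.0577 = -0.8074
  x_4 = 0.0859 - 0.05*0.8589 = 0.0429
  y_4 = -0.0577 - 0.05*-0.8074 = -0.0173
f(0.0429, -0.0173) = 5*0.0429^2 + 7*(-0.0173)^2 = 0.0113


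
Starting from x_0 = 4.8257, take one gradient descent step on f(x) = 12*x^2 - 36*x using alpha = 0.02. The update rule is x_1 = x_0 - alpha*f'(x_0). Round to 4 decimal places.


We compute the gradient at x_0 and apply the update.
f'(x) = 24*x - 36
f'(4.8257) = 24*4.8257 - 36 = 79.8168
x_1 = 4.8257 - 0.02*79.8168 = 3.2294


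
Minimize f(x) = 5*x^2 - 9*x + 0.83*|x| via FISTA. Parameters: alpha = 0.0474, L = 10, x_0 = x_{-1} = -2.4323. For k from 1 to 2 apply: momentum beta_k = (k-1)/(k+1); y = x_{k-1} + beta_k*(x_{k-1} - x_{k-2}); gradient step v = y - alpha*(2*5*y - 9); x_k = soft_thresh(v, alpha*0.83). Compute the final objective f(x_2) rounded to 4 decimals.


FISTA on f(x) = 5*x^2 - 9*x + 0.83*|x|
L = 10, alpha = 0.0474
Iteration 1: beta = 0.0, y = -2.4323 + 0.0*(-2.4323 + 2.4323) = -2.4323
  grad(y) = -33.323, v = y - alpha*grad = -0.8528
  prox(v) = soft_thresh(-0.8528, 0.0393) = -0.8134
Iteration 2: beta = 0.3333, y = -0.8134 + 0.3333*(-0.8134 + 2.4323) = -0.2738
  grad(y) = -11.7383, v = y - alpha*grad = 0.2826
  prox(v) = soft_thresh(0.2826, 0.0393) = 0.2432
f(x_2) = 5*0.2432^2 - 9*0.2432 + 0.83*|0.2432| = -1.6913


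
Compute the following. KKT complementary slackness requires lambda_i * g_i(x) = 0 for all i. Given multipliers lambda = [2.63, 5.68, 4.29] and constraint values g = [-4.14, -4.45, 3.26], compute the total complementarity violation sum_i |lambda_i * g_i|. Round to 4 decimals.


KKT complementary slackness check:
lambda_1 * g_1 = 2.63 * -4.14 = -10.8882
lambda_2 * g_2 = 5.68 * -4.45 = -25.276
lambda_3 * g_3 = 4.29 * 3.26 = 13.9854
Total violation = 10.8882 + 25.276 + 13.9854 = 50.1496


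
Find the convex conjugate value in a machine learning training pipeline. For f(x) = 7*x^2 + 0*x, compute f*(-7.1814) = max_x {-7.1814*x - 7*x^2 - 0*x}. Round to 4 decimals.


f*(y) = sup_x {y*x - a*x^2 - b*x} = sup_x {(y-b)*x - a*x^2}
FOC: (y - b) - 2a*x = 0 => x* = (y - b)/(2a)
x* = (-7.1814 - 0)/(2*7) = -0.513
f*(-7.1814) = (y-b)^2/(4a) = (-7.1814 - 0)^2/(4*7)
= 51.5725/28 = 1.8419


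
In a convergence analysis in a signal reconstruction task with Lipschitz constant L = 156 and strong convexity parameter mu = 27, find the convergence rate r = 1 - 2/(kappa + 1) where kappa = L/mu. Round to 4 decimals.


Step 1: Compute the condition number.
kappa = L/mu = 156/27 = 5.7778
Step 2: Compute the convergence rate.
r = 1 - 2/(kappa + 1) = 1 - 2*mu/(L + mu) = (L - mu)/(L + mu) = 129/183 = 0.7049


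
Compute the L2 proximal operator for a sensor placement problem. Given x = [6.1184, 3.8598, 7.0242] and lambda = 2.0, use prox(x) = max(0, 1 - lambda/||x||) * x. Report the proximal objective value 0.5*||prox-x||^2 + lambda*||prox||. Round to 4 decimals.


Step 1: Compute ||x||.
||x|| = 10.0833
Step 2: Compute scaling factor.
scale = max(0, 1 - 2.0/10.0833) = 0.8017
Step 3: prox(x) = [4.9048, 3.0942, 5.631]
||prox(x)|| = 8.0833
Step 4: Proximal objective.
0.5*||prox-x||^2 = 2.0
lambda*||prox|| = 16.1666
Total = 18.1665


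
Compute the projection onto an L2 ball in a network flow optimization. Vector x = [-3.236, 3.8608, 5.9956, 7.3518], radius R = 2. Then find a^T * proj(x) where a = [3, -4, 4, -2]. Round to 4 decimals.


Step 1: Compute ||x|| (intermediates to 6 decimals).
||x|| = sqrt((-3.236)^2 + 3.8608^2 + 5.9956^2 + 7.3518^2) = 10.741213
Step 2: Project.
Since ||x|| > R, scale = R/||x|| = 2/10.741213 = 0.186199, proj(x) = scale * x
proj(x) = [-0.60254, 0.718877, 1.116375, 1.368898]
Step 3: Dot product.
a^T * proj(x) = 3*(-0.60254) - 4*0.718877 + 4*1.116375 - 2*1.368898 = -2.9554


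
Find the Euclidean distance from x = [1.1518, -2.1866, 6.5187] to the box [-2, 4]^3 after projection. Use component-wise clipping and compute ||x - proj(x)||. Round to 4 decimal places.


Project each component onto [-2, 4].
clip(1.1518) = 1.1518, clip(-2.1866) = -2.0, clip(6.5187) = 4.0
Projection = [1.1518, -2.0, 4.0]
Squared diffs: [0.0, 0.0348, 6.3438]
Distance = sqrt(6.3786) = 2.5256


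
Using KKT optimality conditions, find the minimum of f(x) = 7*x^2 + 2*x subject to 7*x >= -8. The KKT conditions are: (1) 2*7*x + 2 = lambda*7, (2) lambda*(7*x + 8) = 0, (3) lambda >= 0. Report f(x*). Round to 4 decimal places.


Step 1: Try lambda = 0 (constraint inactive).
Stationarity: 2*7*x + 2 = 0
x* = -2/(2*7) = -1/7 = -0.1429 (rounded; the exact value -1/7 is used below)
Check constraint: 7*-0.1429 = -1.0003 >= -8 -- satisfied.
Step 2: Compute optimal value.
f(x*) = 7*(-1/7)^2 + 2*(-1/7) = -0.1429
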